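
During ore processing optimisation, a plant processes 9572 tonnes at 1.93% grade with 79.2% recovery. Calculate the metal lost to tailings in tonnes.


Total metal in feed:
= 9572 * 1.93 / 100 = 184.7396 tonnes
Metal recovered:
= 184.7396 * 79.2 / 100 = 146.3137632 tonnes
Metal lost to tailings:
= 184.7396 - 146.3137632
= 38.4258 tonnes

38.4258 tonnes


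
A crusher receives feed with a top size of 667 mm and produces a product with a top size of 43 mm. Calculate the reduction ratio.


15.5116

Reduction ratio = feed size / product size
= 667 / 43
= 15.5116


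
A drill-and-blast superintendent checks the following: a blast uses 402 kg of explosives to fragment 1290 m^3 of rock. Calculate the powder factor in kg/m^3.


0.3116 kg/m^3

Powder factor = explosive mass / rock volume
= 402 / 1290
= 0.3116 kg/m^3


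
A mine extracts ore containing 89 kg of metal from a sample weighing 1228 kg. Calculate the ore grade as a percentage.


7.2476%

Ore grade = (metal mass / ore mass) * 100
= (89 / 1228) * 100
= 0.07247557003 * 100
= 7.2476%


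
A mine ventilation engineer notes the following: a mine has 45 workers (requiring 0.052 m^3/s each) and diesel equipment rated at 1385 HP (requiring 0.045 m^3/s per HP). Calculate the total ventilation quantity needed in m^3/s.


64.665 m^3/s

Airflow for workers:
Q_people = 45 * 0.052 = 2.34 m^3/s
Airflow for diesel equipment:
Q_diesel = 1385 * 0.045 = 62.325 m^3/s
Total ventilation:
Q_total = 2.34 + 62.325
= 64.665 m^3/s


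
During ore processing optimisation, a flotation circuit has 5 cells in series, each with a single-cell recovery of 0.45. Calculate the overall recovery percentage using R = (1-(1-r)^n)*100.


Complement of single-cell recovery:
1 - r = 1 - 0.45 = 0.55
Raise to power n:
(1 - r)^5 = 0.55^5 = 0.0503284375
Overall recovery:
R = (1 - 0.0503284375) * 100
= 94.9672%

94.9672%


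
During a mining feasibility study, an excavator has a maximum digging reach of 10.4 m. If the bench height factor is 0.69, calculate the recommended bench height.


Bench height = reach * factor
= 10.4 * 0.69
= 7.176 m

7.176 m


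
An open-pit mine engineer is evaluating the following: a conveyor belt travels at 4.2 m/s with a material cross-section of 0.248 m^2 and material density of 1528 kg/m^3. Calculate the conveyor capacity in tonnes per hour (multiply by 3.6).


5729.6333 t/h

Volumetric flow = speed * area
= 4.2 * 0.248 = 1.0416 m^3/s
Mass flow = volumetric * density
= 1.0416 * 1528 = 1591.5648 kg/s
Convert to t/h: multiply by 3.6
Capacity = 1591.5648 * 3.6
= 5729.6333 t/h


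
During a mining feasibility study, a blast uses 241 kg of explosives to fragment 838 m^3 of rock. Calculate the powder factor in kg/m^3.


0.2876 kg/m^3

Powder factor = explosive mass / rock volume
= 241 / 838
= 0.2876 kg/m^3


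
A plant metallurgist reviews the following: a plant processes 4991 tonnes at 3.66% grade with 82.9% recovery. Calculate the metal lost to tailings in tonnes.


Total metal in feed:
= 4991 * 3.66 / 100 = 182.6706 tonnes
Metal recovered:
= 182.6706 * 82.9 / 100 = 151.4339274 tonnes
Metal lost to tailings:
= 182.6706 - 151.4339274
= 31.2367 tonnes

31.2367 tonnes


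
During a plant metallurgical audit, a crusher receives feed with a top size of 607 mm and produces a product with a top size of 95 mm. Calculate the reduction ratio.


Reduction ratio = feed size / product size
= 607 / 95
= 6.3895

6.3895


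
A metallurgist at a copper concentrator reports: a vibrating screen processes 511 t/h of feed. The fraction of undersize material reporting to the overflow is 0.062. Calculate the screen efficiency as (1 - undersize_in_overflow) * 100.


Screen efficiency = (1 - fraction of undersize in overflow) * 100
= (1 - 0.062) * 100
= 0.938 * 100
= 93.8%

93.8%


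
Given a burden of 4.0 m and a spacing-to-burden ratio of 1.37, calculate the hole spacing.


Spacing = burden * ratio
= 4.0 * 1.37
= 5.48 m

5.48 m


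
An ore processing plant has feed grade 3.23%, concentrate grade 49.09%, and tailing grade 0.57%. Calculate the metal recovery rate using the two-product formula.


83.3204%

Using the two-product formula:
R = 100 * c * (f - t) / (f * (c - t))
Numerator = 100 * 49.09 * (3.23 - 0.57)
= 100 * 49.09 * 2.66
= 13057.94
Denominator = 3.23 * (49.09 - 0.57)
= 3.23 * 48.52
= 156.7196
R = 13057.94 / 156.7196
= 83.3204%


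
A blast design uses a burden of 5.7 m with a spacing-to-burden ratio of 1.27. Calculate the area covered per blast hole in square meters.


First, find the spacing:
Spacing = burden * ratio = 5.7 * 1.27
= 7.239 m
Then, calculate the area:
Area = burden * spacing = 5.7 * 7.239
= 41.2623 m^2

41.2623 m^2


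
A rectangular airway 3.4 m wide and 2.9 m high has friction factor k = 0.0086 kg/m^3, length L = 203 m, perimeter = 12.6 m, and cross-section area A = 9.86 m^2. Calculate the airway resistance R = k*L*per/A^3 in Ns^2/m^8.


Compute the numerator:
k * L * per = 0.0086 * 203 * 12.6
= 21.99708
Compute the denominator:
A^3 = 9.86^3 = 958.585256
Resistance:
R = 21.99708 / 958.585256
= 0.0229 Ns^2/m^8

0.0229 Ns^2/m^8


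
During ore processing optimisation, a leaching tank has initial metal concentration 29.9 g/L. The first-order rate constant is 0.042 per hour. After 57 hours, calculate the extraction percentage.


Compute the exponent:
-k * t = -0.042 * 57 = -2.394
Remaining concentration:
C = 29.9 * exp(-2.394)
= 29.9 * 0.0912638972
= 2.728790526 g/L
Extracted = 29.9 - 2.728790526 = 27.17120947 g/L
Extraction % = 27.17120947 / 29.9 * 100
= 90.8736%

90.8736%


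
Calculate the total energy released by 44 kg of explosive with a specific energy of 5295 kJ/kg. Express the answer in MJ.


Energy = mass * specific_energy / 1000
= 44 * 5295 / 1000
= 232980 / 1000
= 232.98 MJ

232.98 MJ


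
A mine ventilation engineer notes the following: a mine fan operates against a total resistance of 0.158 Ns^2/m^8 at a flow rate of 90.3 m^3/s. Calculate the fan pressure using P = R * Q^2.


1288.3462 Pa

Compute Q^2:
Q^2 = 90.3^2 = 8154.09
Compute pressure:
P = R * Q^2 = 0.158 * 8154.09
= 1288.3462 Pa


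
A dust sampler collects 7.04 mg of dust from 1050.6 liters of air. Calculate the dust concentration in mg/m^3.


Convert liters to m^3: 1 m^3 = 1000 L
Concentration = mass / volume * 1000
= 7.04 / 1050.6 * 1000
= 0.0067009328 * 1000
= 6.7009 mg/m^3

6.7009 mg/m^3


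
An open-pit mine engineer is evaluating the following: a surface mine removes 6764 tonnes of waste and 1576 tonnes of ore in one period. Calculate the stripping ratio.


Stripping ratio = waste tonnage / ore tonnage
= 6764 / 1576
= 4.2919

4.2919


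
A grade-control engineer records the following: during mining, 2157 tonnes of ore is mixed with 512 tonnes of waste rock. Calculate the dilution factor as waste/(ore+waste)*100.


Total material = ore + waste
= 2157 + 512 = 2669 tonnes
Dilution = waste / total * 100
= 512 / 2669 * 100
= 0.1918321469 * 100
= 19.1832%

19.1832%


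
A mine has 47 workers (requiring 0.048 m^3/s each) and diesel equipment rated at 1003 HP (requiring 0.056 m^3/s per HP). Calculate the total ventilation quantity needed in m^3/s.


Airflow for workers:
Q_people = 47 * 0.048 = 2.256 m^3/s
Airflow for diesel equipment:
Q_diesel = 1003 * 0.056 = 56.168 m^3/s
Total ventilation:
Q_total = 2.256 + 56.168
= 58.424 m^3/s

58.424 m^3/s


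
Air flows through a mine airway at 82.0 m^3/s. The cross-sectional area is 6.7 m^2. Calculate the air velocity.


12.2388 m/s

Velocity = flow rate / cross-sectional area
= 82.0 / 6.7
= 12.2388 m/s


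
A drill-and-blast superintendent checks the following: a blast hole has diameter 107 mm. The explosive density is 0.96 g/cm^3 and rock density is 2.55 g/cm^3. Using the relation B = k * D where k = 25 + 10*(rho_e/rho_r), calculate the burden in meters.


3.0778 m

First, compute k:
rho_e / rho_r = 0.96 / 2.55 = 0.3764705882
k = 25 + 10 * 0.3764705882 = 28.76470588
Then, compute burden:
B = k * D / 1000 = 28.76470588 * 107 / 1000
= 3077.823529 / 1000
= 3.0778 m


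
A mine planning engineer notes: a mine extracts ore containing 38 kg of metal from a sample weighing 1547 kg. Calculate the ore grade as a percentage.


2.4564%

Ore grade = (metal mass / ore mass) * 100
= (38 / 1547) * 100
= 0.02456367162 * 100
= 2.4564%


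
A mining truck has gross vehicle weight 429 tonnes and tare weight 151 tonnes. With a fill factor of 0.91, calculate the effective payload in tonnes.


Maximum payload = gross - tare
= 429 - 151 = 278 tonnes
Effective payload = max payload * fill factor
= 278 * 0.91
= 252.98 tonnes

252.98 tonnes


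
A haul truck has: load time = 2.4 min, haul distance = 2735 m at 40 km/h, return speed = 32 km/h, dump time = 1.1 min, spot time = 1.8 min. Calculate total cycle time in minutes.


Convert haul speed to m/min: 40 * 1000/60 = 666.6666667 m/min
Haul time = 2735 / 666.6666667 = 4.1025 min
Convert return speed to m/min: 32 * 1000/60 = 533.3333333 m/min
Return time = 2735 / 533.3333333 = 5.128125 min
Total cycle time:
= 2.4 + 4.1025 + 1.1 + 5.128125 + 1.8
= 14.5306 min

14.5306 min


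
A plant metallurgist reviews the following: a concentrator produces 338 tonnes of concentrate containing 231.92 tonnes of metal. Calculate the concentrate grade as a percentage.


68.6154%

Grade = (metal in concentrate / concentrate mass) * 100
= (231.92 / 338) * 100
= 0.6861538462 * 100
= 68.6154%


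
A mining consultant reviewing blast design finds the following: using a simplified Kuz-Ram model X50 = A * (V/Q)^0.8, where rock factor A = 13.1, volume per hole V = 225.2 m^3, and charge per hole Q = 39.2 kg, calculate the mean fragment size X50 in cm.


53.0514 cm

Compute V/Q:
V/Q = 225.2 / 39.2 = 5.744897959
Raise to the power 0.8:
(V/Q)^0.8 = 5.744897959^0.8 = 4.049728005
Multiply by A:
X50 = 13.1 * 4.049728005
= 53.0514 cm


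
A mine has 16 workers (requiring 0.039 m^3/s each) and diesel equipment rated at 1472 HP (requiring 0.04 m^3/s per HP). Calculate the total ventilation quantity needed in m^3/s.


Airflow for workers:
Q_people = 16 * 0.039 = 0.624 m^3/s
Airflow for diesel equipment:
Q_diesel = 1472 * 0.04 = 58.88 m^3/s
Total ventilation:
Q_total = 0.624 + 58.88
= 59.504 m^3/s

59.504 m^3/s


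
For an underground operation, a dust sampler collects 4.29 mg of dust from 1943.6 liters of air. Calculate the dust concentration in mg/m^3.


Convert liters to m^3: 1 m^3 = 1000 L
Concentration = mass / volume * 1000
= 4.29 / 1943.6 * 1000
= 0.002207244289 * 1000
= 2.2072 mg/m^3

2.2072 mg/m^3


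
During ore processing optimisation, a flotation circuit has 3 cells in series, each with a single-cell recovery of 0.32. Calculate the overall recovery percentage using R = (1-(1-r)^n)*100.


68.5568%

Complement of single-cell recovery:
1 - r = 1 - 0.32 = 0.68
Raise to power n:
(1 - r)^3 = 0.68^3 = 0.314432
Overall recovery:
R = (1 - 0.314432) * 100
= 68.5568%


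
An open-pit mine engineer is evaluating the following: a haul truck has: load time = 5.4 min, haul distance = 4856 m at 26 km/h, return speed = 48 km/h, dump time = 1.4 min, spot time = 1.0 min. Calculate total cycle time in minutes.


Convert haul speed to m/min: 26 * 1000/60 = 433.3333333 m/min
Haul time = 4856 / 433.3333333 = 11.20615385 min
Convert return speed to m/min: 48 * 1000/60 = 800 m/min
Return time = 4856 / 800 = 6.07 min
Total cycle time:
= 5.4 + 11.20615385 + 1.4 + 6.07 + 1.0
= 25.0762 min

25.0762 min


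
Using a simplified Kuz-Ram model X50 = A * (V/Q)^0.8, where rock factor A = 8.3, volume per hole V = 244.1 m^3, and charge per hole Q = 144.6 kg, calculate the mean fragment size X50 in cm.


12.6182 cm

Compute V/Q:
V/Q = 244.1 / 144.6 = 1.688105118
Raise to the power 0.8:
(V/Q)^0.8 = 1.688105118^0.8 = 1.520266022
Multiply by A:
X50 = 8.3 * 1.520266022
= 12.6182 cm


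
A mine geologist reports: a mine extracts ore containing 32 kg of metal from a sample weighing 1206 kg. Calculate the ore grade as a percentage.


2.6534%

Ore grade = (metal mass / ore mass) * 100
= (32 / 1206) * 100
= 0.02653399668 * 100
= 2.6534%


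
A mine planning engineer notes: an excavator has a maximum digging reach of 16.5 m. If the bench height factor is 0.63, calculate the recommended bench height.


10.395 m

Bench height = reach * factor
= 16.5 * 0.63
= 10.395 m


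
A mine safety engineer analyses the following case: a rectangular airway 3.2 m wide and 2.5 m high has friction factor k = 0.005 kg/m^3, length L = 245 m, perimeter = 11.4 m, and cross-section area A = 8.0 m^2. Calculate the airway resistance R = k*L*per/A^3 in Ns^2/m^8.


0.0273 Ns^2/m^8

Compute the numerator:
k * L * per = 0.005 * 245 * 11.4
= 13.965
Compute the denominator:
A^3 = 8.0^3 = 512
Resistance:
R = 13.965 / 512
= 0.0273 Ns^2/m^8


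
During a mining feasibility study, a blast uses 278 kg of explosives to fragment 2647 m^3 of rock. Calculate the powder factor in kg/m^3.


Powder factor = explosive mass / rock volume
= 278 / 2647
= 0.105 kg/m^3

0.105 kg/m^3


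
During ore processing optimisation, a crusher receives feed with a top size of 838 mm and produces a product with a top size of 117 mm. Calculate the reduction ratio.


Reduction ratio = feed size / product size
= 838 / 117
= 7.1624

7.1624


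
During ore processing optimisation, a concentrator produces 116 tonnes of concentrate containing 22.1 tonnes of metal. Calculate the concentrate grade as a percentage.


19.0517%

Grade = (metal in concentrate / concentrate mass) * 100
= (22.1 / 116) * 100
= 0.1905172414 * 100
= 19.0517%


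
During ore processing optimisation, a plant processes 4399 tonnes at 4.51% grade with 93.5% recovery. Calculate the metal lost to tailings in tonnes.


12.8957 tonnes

Total metal in feed:
= 4399 * 4.51 / 100 = 198.3949 tonnes
Metal recovered:
= 198.3949 * 93.5 / 100 = 185.4992315 tonnes
Metal lost to tailings:
= 198.3949 - 185.4992315
= 12.8957 tonnes


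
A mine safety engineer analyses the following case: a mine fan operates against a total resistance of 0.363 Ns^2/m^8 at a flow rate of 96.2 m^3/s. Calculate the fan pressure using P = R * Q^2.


3359.3617 Pa

Compute Q^2:
Q^2 = 96.2^2 = 9254.44
Compute pressure:
P = R * Q^2 = 0.363 * 9254.44
= 3359.3617 Pa


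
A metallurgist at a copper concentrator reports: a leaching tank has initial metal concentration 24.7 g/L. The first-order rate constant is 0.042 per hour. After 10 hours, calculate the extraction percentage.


34.2953%

Compute the exponent:
-k * t = -0.042 * 10 = -0.42
Remaining concentration:
C = 24.7 * exp(-0.42)
= 24.7 * 0.6570468198
= 16.22905645 g/L
Extracted = 24.7 - 16.22905645 = 8.470943551 g/L
Extraction % = 8.470943551 / 24.7 * 100
= 34.2953%


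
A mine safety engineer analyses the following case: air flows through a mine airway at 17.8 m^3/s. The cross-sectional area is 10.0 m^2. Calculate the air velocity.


1.78 m/s

Velocity = flow rate / cross-sectional area
= 17.8 / 10.0
= 1.78 m/s


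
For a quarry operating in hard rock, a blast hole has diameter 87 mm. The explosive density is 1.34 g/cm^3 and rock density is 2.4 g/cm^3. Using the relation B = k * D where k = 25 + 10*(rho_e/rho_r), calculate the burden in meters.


First, compute k:
rho_e / rho_r = 1.34 / 2.4 = 0.5583333333
k = 25 + 10 * 0.5583333333 = 30.58333333
Then, compute burden:
B = k * D / 1000 = 30.58333333 * 87 / 1000
= 2660.75 / 1000
= 2.6608 m

2.6608 m


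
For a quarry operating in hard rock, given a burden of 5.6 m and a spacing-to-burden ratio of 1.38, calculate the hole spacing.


7.728 m

Spacing = burden * ratio
= 5.6 * 1.38
= 7.728 m


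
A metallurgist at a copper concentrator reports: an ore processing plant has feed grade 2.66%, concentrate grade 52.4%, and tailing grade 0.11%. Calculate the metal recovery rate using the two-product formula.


Using the two-product formula:
R = 100 * c * (f - t) / (f * (c - t))
Numerator = 100 * 52.4 * (2.66 - 0.11)
= 100 * 52.4 * 2.55
= 13362.0
Denominator = 2.66 * (52.4 - 0.11)
= 2.66 * 52.29
= 139.0914
R = 13362.0 / 139.0914
= 96.0663%

96.0663%


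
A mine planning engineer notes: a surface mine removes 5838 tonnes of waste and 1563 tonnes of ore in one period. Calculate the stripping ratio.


Stripping ratio = waste tonnage / ore tonnage
= 5838 / 1563
= 3.7351

3.7351


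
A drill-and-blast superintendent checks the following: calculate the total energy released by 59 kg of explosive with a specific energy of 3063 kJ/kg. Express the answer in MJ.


180.717 MJ

Energy = mass * specific_energy / 1000
= 59 * 3063 / 1000
= 180717 / 1000
= 180.717 MJ


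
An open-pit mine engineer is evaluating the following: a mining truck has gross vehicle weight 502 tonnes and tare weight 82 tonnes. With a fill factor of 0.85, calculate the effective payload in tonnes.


Maximum payload = gross - tare
= 502 - 82 = 420 tonnes
Effective payload = max payload * fill factor
= 420 * 0.85
= 357.0 tonnes

357.0 tonnes


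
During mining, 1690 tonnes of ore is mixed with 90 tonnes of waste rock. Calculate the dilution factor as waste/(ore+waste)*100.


Total material = ore + waste
= 1690 + 90 = 1780 tonnes
Dilution = waste / total * 100
= 90 / 1780 * 100
= 0.05056179775 * 100
= 5.0562%

5.0562%


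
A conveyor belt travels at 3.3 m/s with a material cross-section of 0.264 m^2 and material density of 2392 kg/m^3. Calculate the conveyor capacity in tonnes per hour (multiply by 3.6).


7502.0774 t/h

Volumetric flow = speed * area
= 3.3 * 0.264 = 0.8712 m^3/s
Mass flow = volumetric * density
= 0.8712 * 2392 = 2083.9104 kg/s
Convert to t/h: multiply by 3.6
Capacity = 2083.9104 * 3.6
= 7502.0774 t/h


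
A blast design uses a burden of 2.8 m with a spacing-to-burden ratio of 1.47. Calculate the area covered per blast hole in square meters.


First, find the spacing:
Spacing = burden * ratio = 2.8 * 1.47
= 4.116 m
Then, calculate the area:
Area = burden * spacing = 2.8 * 4.116
= 11.5248 m^2

11.5248 m^2


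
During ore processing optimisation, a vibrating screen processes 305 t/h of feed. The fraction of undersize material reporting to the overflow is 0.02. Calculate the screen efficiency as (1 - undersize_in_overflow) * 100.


Screen efficiency = (1 - fraction of undersize in overflow) * 100
= (1 - 0.02) * 100
= 0.98 * 100
= 98.0%

98.0%


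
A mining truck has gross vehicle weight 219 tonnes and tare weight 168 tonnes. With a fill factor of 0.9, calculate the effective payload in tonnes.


Maximum payload = gross - tare
= 219 - 168 = 51 tonnes
Effective payload = max payload * fill factor
= 51 * 0.9
= 45.9 tonnes

45.9 tonnes


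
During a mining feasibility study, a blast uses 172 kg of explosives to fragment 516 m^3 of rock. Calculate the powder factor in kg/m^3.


0.3333 kg/m^3

Powder factor = explosive mass / rock volume
= 172 / 516
= 0.3333 kg/m^3


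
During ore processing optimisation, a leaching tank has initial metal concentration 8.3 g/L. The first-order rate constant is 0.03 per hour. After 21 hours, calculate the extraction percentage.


46.7408%

Compute the exponent:
-k * t = -0.03 * 21 = -0.63
Remaining concentration:
C = 8.3 * exp(-0.63)
= 8.3 * 0.532591801
= 4.420511948 g/L
Extracted = 8.3 - 4.420511948 = 3.879488052 g/L
Extraction % = 3.879488052 / 8.3 * 100
= 46.7408%


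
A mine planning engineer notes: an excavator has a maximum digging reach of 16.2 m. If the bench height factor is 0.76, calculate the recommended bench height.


12.312 m

Bench height = reach * factor
= 16.2 * 0.76
= 12.312 m


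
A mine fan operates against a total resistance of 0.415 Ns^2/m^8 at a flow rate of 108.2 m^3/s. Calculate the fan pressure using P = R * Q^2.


Compute Q^2:
Q^2 = 108.2^2 = 11707.24
Compute pressure:
P = R * Q^2 = 0.415 * 11707.24
= 4858.5046 Pa

4858.5046 Pa


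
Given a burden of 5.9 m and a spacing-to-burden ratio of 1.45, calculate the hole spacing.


8.555 m

Spacing = burden * ratio
= 5.9 * 1.45
= 8.555 m


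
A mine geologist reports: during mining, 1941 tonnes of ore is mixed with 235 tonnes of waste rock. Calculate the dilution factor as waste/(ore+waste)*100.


10.7996%

Total material = ore + waste
= 1941 + 235 = 2176 tonnes
Dilution = waste / total * 100
= 235 / 2176 * 100
= 0.1079963235 * 100
= 10.7996%


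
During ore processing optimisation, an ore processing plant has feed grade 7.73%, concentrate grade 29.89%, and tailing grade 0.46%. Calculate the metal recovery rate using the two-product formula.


Using the two-product formula:
R = 100 * c * (f - t) / (f * (c - t))
Numerator = 100 * 29.89 * (7.73 - 0.46)
= 100 * 29.89 * 7.27
= 21730.03
Denominator = 7.73 * (29.89 - 0.46)
= 7.73 * 29.43
= 227.4939
R = 21730.03 / 227.4939
= 95.5192%

95.5192%


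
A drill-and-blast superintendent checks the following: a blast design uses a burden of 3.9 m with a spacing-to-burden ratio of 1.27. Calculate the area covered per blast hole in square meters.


19.3167 m^2

First, find the spacing:
Spacing = burden * ratio = 3.9 * 1.27
= 4.953 m
Then, calculate the area:
Area = burden * spacing = 3.9 * 4.953
= 19.3167 m^2


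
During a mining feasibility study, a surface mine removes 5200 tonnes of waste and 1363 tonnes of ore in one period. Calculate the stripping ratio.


Stripping ratio = waste tonnage / ore tonnage
= 5200 / 1363
= 3.8151

3.8151


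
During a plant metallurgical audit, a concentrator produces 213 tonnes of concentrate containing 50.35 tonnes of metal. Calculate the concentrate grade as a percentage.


Grade = (metal in concentrate / concentrate mass) * 100
= (50.35 / 213) * 100
= 0.2363849765 * 100
= 23.6385%

23.6385%


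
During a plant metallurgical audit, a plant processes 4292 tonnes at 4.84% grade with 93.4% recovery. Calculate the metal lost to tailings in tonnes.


Total metal in feed:
= 4292 * 4.84 / 100 = 207.7328 tonnes
Metal recovered:
= 207.7328 * 93.4 / 100 = 194.0224352 tonnes
Metal lost to tailings:
= 207.7328 - 194.0224352
= 13.7104 tonnes

13.7104 tonnes


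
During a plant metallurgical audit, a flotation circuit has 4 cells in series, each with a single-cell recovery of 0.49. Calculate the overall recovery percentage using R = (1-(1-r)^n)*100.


Complement of single-cell recovery:
1 - r = 1 - 0.49 = 0.51
Raise to power n:
(1 - r)^4 = 0.51^4 = 0.06765201
Overall recovery:
R = (1 - 0.06765201) * 100
= 93.2348%

93.2348%


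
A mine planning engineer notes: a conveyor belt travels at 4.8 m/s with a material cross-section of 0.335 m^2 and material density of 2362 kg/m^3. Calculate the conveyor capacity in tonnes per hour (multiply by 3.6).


13673.1456 t/h

Volumetric flow = speed * area
= 4.8 * 0.335 = 1.608 m^3/s
Mass flow = volumetric * density
= 1.608 * 2362 = 3798.096 kg/s
Convert to t/h: multiply by 3.6
Capacity = 3798.096 * 3.6
= 13673.1456 t/h


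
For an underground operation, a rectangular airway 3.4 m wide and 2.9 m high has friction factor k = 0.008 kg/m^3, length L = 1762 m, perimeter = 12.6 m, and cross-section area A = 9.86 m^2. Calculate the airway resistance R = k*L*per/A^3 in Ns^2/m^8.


Compute the numerator:
k * L * per = 0.008 * 1762 * 12.6
= 177.6096
Compute the denominator:
A^3 = 9.86^3 = 958.585256
Resistance:
R = 177.6096 / 958.585256
= 0.1853 Ns^2/m^8

0.1853 Ns^2/m^8


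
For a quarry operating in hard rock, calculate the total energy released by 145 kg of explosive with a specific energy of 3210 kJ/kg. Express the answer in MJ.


465.45 MJ

Energy = mass * specific_energy / 1000
= 145 * 3210 / 1000
= 465450 / 1000
= 465.45 MJ


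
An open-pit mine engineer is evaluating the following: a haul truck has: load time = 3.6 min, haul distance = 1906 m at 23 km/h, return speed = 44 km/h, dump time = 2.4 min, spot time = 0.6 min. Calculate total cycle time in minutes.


14.1713 min

Convert haul speed to m/min: 23 * 1000/60 = 383.3333333 m/min
Haul time = 1906 / 383.3333333 = 4.972173913 min
Convert return speed to m/min: 44 * 1000/60 = 733.3333333 m/min
Return time = 1906 / 733.3333333 = 2.599090909 min
Total cycle time:
= 3.6 + 4.972173913 + 2.4 + 2.599090909 + 0.6
= 14.1713 min


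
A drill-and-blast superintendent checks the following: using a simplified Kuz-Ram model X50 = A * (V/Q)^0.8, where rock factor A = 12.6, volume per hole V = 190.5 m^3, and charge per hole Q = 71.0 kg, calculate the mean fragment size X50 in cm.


Compute V/Q:
V/Q = 190.5 / 71.0 = 2.683098592
Raise to the power 0.8:
(V/Q)^0.8 = 2.683098592^0.8 = 2.202466468
Multiply by A:
X50 = 12.6 * 2.202466468
= 27.7511 cm

27.7511 cm


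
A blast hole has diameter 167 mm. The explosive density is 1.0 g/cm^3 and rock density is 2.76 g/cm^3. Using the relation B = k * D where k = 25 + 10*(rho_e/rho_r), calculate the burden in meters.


4.7801 m

First, compute k:
rho_e / rho_r = 1.0 / 2.76 = 0.3623188406
k = 25 + 10 * 0.3623188406 = 28.62318841
Then, compute burden:
B = k * D / 1000 = 28.62318841 * 167 / 1000
= 4780.072464 / 1000
= 4.7801 m


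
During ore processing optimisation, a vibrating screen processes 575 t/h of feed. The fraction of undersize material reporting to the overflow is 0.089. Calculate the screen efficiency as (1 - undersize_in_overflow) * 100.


91.1%

Screen efficiency = (1 - fraction of undersize in overflow) * 100
= (1 - 0.089) * 100
= 0.911 * 100
= 91.1%


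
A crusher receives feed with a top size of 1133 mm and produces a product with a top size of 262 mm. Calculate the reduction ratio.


4.3244

Reduction ratio = feed size / product size
= 1133 / 262
= 4.3244


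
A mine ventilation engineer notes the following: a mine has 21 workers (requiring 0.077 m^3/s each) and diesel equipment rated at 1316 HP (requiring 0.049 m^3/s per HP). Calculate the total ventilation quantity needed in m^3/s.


Airflow for workers:
Q_people = 21 * 0.077 = 1.617 m^3/s
Airflow for diesel equipment:
Q_diesel = 1316 * 0.049 = 64.484 m^3/s
Total ventilation:
Q_total = 1.617 + 64.484
= 66.101 m^3/s

66.101 m^3/s


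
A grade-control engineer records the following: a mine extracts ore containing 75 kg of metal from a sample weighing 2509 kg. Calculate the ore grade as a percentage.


2.9892%

Ore grade = (metal mass / ore mass) * 100
= (75 / 2509) * 100
= 0.02989238741 * 100
= 2.9892%


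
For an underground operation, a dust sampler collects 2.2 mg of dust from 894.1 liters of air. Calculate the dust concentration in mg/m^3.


Convert liters to m^3: 1 m^3 = 1000 L
Concentration = mass / volume * 1000
= 2.2 / 894.1 * 1000
= 0.00246057488 * 1000
= 2.4606 mg/m^3

2.4606 mg/m^3


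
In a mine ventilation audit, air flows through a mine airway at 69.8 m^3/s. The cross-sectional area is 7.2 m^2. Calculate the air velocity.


Velocity = flow rate / cross-sectional area
= 69.8 / 7.2
= 9.6944 m/s

9.6944 m/s


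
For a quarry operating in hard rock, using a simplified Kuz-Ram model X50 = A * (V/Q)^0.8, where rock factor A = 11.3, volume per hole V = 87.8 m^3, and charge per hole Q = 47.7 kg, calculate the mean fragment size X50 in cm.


18.4102 cm

Compute V/Q:
V/Q = 87.8 / 47.7 = 1.84067086
Raise to the power 0.8:
(V/Q)^0.8 = 1.84067086^0.8 = 1.629224414
Multiply by A:
X50 = 11.3 * 1.629224414
= 18.4102 cm


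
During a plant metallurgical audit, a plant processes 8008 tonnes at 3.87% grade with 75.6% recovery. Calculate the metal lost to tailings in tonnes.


75.6179 tonnes

Total metal in feed:
= 8008 * 3.87 / 100 = 309.9096 tonnes
Metal recovered:
= 309.9096 * 75.6 / 100 = 234.2916576 tonnes
Metal lost to tailings:
= 309.9096 - 234.2916576
= 75.6179 tonnes


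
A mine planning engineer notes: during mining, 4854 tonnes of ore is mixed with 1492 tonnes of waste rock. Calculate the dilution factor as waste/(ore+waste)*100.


23.5109%

Total material = ore + waste
= 4854 + 1492 = 6346 tonnes
Dilution = waste / total * 100
= 1492 / 6346 * 100
= 0.2351087299 * 100
= 23.5109%


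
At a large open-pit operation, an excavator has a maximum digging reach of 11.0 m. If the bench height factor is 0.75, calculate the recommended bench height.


Bench height = reach * factor
= 11.0 * 0.75
= 8.25 m

8.25 m


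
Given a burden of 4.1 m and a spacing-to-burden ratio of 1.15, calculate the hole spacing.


4.715 m

Spacing = burden * ratio
= 4.1 * 1.15
= 4.715 m


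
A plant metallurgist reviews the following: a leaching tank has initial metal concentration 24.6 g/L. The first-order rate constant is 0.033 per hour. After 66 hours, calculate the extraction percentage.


88.6732%

Compute the exponent:
-k * t = -0.033 * 66 = -2.178
Remaining concentration:
C = 24.6 * exp(-2.178)
= 24.6 * 0.1132678399
= 2.786388862 g/L
Extracted = 24.6 - 2.786388862 = 21.81361114 g/L
Extraction % = 21.81361114 / 24.6 * 100
= 88.6732%


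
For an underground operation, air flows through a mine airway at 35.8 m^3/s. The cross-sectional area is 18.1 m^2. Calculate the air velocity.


Velocity = flow rate / cross-sectional area
= 35.8 / 18.1
= 1.9779 m/s

1.9779 m/s


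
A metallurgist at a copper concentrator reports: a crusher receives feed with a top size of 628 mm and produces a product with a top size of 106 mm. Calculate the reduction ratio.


Reduction ratio = feed size / product size
= 628 / 106
= 5.9245

5.9245


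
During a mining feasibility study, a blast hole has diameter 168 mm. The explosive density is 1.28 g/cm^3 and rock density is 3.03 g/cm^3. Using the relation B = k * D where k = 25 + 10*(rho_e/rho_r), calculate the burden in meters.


4.9097 m

First, compute k:
rho_e / rho_r = 1.28 / 3.03 = 0.4224422442
k = 25 + 10 * 0.4224422442 = 29.22442244
Then, compute burden:
B = k * D / 1000 = 29.22442244 * 168 / 1000
= 4909.70297 / 1000
= 4.9097 m


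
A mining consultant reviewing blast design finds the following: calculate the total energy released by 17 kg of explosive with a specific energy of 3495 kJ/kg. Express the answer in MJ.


59.415 MJ

Energy = mass * specific_energy / 1000
= 17 * 3495 / 1000
= 59415 / 1000
= 59.415 MJ


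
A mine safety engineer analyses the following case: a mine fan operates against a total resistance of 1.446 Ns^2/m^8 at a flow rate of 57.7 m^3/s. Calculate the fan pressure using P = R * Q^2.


Compute Q^2:
Q^2 = 57.7^2 = 3329.29
Compute pressure:
P = R * Q^2 = 1.446 * 3329.29
= 4814.1533 Pa

4814.1533 Pa


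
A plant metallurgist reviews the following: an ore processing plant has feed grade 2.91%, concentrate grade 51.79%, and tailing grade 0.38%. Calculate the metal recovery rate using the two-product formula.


Using the two-product formula:
R = 100 * c * (f - t) / (f * (c - t))
Numerator = 100 * 51.79 * (2.91 - 0.38)
= 100 * 51.79 * 2.53
= 13102.87
Denominator = 2.91 * (51.79 - 0.38)
= 2.91 * 51.41
= 149.6031
R = 13102.87 / 149.6031
= 87.5842%

87.5842%


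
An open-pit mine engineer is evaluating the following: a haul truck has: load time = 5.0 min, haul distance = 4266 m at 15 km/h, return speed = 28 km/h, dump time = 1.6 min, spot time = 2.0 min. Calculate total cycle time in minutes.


34.8054 min

Convert haul speed to m/min: 15 * 1000/60 = 250 m/min
Haul time = 4266 / 250 = 17.064 min
Convert return speed to m/min: 28 * 1000/60 = 466.6666667 m/min
Return time = 4266 / 466.6666667 = 9.141428571 min
Total cycle time:
= 5.0 + 17.064 + 1.6 + 9.141428571 + 2.0
= 34.8054 min


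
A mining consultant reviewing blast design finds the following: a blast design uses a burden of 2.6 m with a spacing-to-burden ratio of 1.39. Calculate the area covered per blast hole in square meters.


9.3964 m^2

First, find the spacing:
Spacing = burden * ratio = 2.6 * 1.39
= 3.614 m
Then, calculate the area:
Area = burden * spacing = 2.6 * 3.614
= 9.3964 m^2


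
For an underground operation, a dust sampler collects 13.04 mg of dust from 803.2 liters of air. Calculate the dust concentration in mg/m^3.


16.2351 mg/m^3

Convert liters to m^3: 1 m^3 = 1000 L
Concentration = mass / volume * 1000
= 13.04 / 803.2 * 1000
= 0.01623505976 * 1000
= 16.2351 mg/m^3


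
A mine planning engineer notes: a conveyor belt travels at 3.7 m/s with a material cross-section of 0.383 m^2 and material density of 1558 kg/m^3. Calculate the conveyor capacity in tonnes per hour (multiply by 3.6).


7948.2305 t/h

Volumetric flow = speed * area
= 3.7 * 0.383 = 1.4171 m^3/s
Mass flow = volumetric * density
= 1.4171 * 1558 = 2207.8418 kg/s
Convert to t/h: multiply by 3.6
Capacity = 2207.8418 * 3.6
= 7948.2305 t/h


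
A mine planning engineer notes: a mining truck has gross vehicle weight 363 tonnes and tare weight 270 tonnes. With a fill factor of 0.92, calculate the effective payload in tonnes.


85.56 tonnes

Maximum payload = gross - tare
= 363 - 270 = 93 tonnes
Effective payload = max payload * fill factor
= 93 * 0.92
= 85.56 tonnes


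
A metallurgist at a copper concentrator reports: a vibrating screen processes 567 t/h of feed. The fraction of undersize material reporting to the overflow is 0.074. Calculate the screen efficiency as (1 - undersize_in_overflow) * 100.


Screen efficiency = (1 - fraction of undersize in overflow) * 100
= (1 - 0.074) * 100
= 0.926 * 100
= 92.6%

92.6%


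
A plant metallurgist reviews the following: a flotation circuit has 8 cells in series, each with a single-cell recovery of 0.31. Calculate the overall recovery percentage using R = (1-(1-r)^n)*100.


94.862%

Complement of single-cell recovery:
1 - r = 1 - 0.31 = 0.69
Raise to power n:
(1 - r)^8 = 0.69^8 = 0.05137983744
Overall recovery:
R = (1 - 0.05137983744) * 100
= 94.862%


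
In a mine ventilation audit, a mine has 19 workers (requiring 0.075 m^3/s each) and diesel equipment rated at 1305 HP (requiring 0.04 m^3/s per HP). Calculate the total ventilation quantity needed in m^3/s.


Airflow for workers:
Q_people = 19 * 0.075 = 1.425 m^3/s
Airflow for diesel equipment:
Q_diesel = 1305 * 0.04 = 52.2 m^3/s
Total ventilation:
Q_total = 1.425 + 52.2
= 53.625 m^3/s

53.625 m^3/s


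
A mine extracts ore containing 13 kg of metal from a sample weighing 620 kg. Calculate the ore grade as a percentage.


Ore grade = (metal mass / ore mass) * 100
= (13 / 620) * 100
= 0.02096774194 * 100
= 2.0968%

2.0968%


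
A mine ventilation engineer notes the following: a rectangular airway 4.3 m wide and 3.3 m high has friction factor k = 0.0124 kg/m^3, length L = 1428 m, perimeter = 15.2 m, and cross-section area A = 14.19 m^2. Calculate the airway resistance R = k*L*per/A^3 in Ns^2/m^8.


Compute the numerator:
k * L * per = 0.0124 * 1428 * 15.2
= 269.14944
Compute the denominator:
A^3 = 14.19^3 = 2857.243059
Resistance:
R = 269.14944 / 2857.243059
= 0.0942 Ns^2/m^8

0.0942 Ns^2/m^8


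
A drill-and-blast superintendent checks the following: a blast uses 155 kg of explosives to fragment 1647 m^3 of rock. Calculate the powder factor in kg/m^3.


Powder factor = explosive mass / rock volume
= 155 / 1647
= 0.0941 kg/m^3

0.0941 kg/m^3


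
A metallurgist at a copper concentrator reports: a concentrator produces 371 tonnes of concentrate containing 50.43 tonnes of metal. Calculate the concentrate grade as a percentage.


Grade = (metal in concentrate / concentrate mass) * 100
= (50.43 / 371) * 100
= 0.1359299191 * 100
= 13.593%

13.593%


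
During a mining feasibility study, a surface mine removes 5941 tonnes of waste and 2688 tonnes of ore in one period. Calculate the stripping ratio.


2.2102

Stripping ratio = waste tonnage / ore tonnage
= 5941 / 2688
= 2.2102


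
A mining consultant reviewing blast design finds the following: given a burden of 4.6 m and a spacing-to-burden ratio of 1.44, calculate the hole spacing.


Spacing = burden * ratio
= 4.6 * 1.44
= 6.624 m

6.624 m


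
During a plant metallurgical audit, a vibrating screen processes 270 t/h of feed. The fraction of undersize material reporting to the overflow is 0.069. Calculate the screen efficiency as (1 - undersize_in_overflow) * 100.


Screen efficiency = (1 - fraction of undersize in overflow) * 100
= (1 - 0.069) * 100
= 0.931 * 100
= 93.1%

93.1%


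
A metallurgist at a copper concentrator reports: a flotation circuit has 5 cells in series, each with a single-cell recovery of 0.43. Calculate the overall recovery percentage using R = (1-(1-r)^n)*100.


93.9831%

Complement of single-cell recovery:
1 - r = 1 - 0.43 = 0.57
Raise to power n:
(1 - r)^5 = 0.57^5 = 0.0601692057
Overall recovery:
R = (1 - 0.0601692057) * 100
= 93.9831%


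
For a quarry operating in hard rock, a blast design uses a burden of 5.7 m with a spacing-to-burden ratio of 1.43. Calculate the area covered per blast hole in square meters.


46.4607 m^2

First, find the spacing:
Spacing = burden * ratio = 5.7 * 1.43
= 8.151 m
Then, calculate the area:
Area = burden * spacing = 5.7 * 8.151
= 46.4607 m^2


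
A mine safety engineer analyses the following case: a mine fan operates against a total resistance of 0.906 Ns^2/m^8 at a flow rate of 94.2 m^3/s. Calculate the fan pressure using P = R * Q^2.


Compute Q^2:
Q^2 = 94.2^2 = 8873.64
Compute pressure:
P = R * Q^2 = 0.906 * 8873.64
= 8039.5178 Pa

8039.5178 Pa


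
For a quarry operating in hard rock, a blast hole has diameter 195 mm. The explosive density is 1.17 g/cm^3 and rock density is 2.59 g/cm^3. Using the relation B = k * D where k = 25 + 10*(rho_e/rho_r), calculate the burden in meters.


First, compute k:
rho_e / rho_r = 1.17 / 2.59 = 0.4517374517
k = 25 + 10 * 0.4517374517 = 29.51737452
Then, compute burden:
B = k * D / 1000 = 29.51737452 * 195 / 1000
= 5755.888031 / 1000
= 5.7559 m

5.7559 m


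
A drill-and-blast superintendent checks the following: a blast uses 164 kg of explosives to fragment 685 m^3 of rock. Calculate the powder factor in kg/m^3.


0.2394 kg/m^3

Powder factor = explosive mass / rock volume
= 164 / 685
= 0.2394 kg/m^3


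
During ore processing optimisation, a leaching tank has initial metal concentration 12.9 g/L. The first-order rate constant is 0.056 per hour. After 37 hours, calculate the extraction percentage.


Compute the exponent:
-k * t = -0.056 * 37 = -2.072
Remaining concentration:
C = 12.9 * exp(-2.072)
= 12.9 * 0.1259336623
= 1.624544244 g/L
Extracted = 12.9 - 1.624544244 = 11.27545576 g/L
Extraction % = 11.27545576 / 12.9 * 100
= 87.4066%

87.4066%


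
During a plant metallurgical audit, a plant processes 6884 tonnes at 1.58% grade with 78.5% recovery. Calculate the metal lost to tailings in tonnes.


Total metal in feed:
= 6884 * 1.58 / 100 = 108.7672 tonnes
Metal recovered:
= 108.7672 * 78.5 / 100 = 85.382252 tonnes
Metal lost to tailings:
= 108.7672 - 85.382252
= 23.3849 tonnes

23.3849 tonnes


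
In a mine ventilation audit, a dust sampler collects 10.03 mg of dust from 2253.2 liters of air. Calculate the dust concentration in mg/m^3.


Convert liters to m^3: 1 m^3 = 1000 L
Concentration = mass / volume * 1000
= 10.03 / 2253.2 * 1000
= 0.004451446831 * 1000
= 4.4514 mg/m^3

4.4514 mg/m^3


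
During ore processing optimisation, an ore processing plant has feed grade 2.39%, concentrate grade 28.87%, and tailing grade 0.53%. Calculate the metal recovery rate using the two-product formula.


79.2797%

Using the two-product formula:
R = 100 * c * (f - t) / (f * (c - t))
Numerator = 100 * 28.87 * (2.39 - 0.53)
= 100 * 28.87 * 1.86
= 5369.82
Denominator = 2.39 * (28.87 - 0.53)
= 2.39 * 28.34
= 67.7326
R = 5369.82 / 67.7326
= 79.2797%


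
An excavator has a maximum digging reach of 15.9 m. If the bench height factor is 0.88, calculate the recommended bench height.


13.992 m

Bench height = reach * factor
= 15.9 * 0.88
= 13.992 m


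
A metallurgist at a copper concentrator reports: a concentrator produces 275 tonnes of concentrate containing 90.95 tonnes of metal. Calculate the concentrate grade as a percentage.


Grade = (metal in concentrate / concentrate mass) * 100
= (90.95 / 275) * 100
= 0.3307272727 * 100
= 33.0727%

33.0727%


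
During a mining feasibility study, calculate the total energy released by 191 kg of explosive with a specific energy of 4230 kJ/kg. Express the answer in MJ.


Energy = mass * specific_energy / 1000
= 191 * 4230 / 1000
= 807930 / 1000
= 807.93 MJ

807.93 MJ
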